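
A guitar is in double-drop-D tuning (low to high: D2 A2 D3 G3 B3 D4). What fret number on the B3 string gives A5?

A5 is 22 semitones above the open B3 (B–C–C#–D–…–G–G#–A), so it sits at fret 22.

22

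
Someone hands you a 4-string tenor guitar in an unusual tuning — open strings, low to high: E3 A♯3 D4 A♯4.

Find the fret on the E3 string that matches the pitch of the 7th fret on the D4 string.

D4 at fret 7 is D4 + 7 semitones = A4.
The open E3 string is 10 semitones below the open D4, so the same pitch on the E3 string lies at fret 7 + 10 = 17.

17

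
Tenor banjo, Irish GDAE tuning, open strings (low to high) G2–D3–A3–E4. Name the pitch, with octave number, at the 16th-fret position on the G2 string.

Each fret is one semitone, so G2 + 16 = B3.

B3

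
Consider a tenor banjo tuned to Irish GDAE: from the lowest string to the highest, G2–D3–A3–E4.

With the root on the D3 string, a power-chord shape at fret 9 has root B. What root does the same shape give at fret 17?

G

Moving from fret 9 to fret 17 shifts the root by 8 semitones.
B up 8 semitones is G.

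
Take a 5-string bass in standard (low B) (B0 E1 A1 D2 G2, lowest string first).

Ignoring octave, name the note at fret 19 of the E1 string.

The open E1 string plus 19 semitones: E–F–F#–G–…–A–A#–B.

B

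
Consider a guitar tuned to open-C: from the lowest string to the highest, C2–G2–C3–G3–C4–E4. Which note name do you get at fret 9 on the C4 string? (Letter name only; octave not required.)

A

Each fret is one semitone, so C4 + 9 = A.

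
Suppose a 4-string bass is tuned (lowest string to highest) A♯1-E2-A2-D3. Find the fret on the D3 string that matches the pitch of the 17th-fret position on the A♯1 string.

1

A♯1 at fret 17 is A♯1 + 17 semitones = D♯3.
The open D3 string is 16 semitones above the open A♯1, so the same pitch on the D3 string lies at fret 17 − 16 = 1.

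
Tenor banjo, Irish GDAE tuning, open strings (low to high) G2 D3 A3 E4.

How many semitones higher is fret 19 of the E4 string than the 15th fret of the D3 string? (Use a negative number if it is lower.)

18 semitones

E4 at fret 19 → B5 (MIDI 83); D3 at fret 15 → F4 (MIDI 65).
83 − 65 = 18, so the two pitches are 18 semitones apart.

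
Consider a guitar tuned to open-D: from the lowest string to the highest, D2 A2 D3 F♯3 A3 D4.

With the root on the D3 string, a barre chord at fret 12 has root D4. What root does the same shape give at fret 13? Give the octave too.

D♯4

Moving from fret 12 to fret 13 shifts the root by 1 semitone.
D4 up 1 semitone is D♯4.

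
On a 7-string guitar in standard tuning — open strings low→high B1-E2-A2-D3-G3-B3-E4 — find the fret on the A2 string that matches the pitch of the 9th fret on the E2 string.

4

Fret 9 on E2 is MIDI 40 + 9 = 49 (C#3). On the A2 string (open MIDI 45), that pitch is 49 − 45 = fret 4.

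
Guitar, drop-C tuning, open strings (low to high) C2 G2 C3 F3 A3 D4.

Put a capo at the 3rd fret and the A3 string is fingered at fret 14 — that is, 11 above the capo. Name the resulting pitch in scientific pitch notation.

B4

The capo raises the open A3 by 3 semitones to C4; fretting 11 more gives A3 + 3 + 11 = A3 + 14 semitones = B4.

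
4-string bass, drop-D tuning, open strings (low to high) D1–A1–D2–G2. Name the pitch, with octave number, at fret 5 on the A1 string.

D2

A1 is MIDI 33. Adding 5 gives 38, which is D2.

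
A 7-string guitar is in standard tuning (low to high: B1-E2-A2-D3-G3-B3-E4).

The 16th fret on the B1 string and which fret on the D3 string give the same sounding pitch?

1

B1 at fret 16 is B1 + 16 semitones = D#3.
The open D3 string is 15 semitones above the open B1, so the same pitch on the D3 string lies at fret 16 − 15 = 1.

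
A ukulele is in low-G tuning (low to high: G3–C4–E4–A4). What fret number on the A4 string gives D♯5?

6

D♯5 is 6 semitones above the open A4 (A–A#–B–C–C#–D–D#), so it sits at fret 6.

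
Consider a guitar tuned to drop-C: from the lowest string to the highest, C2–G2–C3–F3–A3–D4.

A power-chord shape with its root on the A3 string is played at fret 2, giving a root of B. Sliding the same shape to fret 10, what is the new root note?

G

Moving from fret 2 to fret 10 shifts the root by 8 semitones.
B up 8 semitones is G.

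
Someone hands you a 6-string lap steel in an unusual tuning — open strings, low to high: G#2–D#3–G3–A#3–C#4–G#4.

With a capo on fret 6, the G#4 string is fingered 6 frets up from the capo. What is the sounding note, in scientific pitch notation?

G#5

The capo raises the open G#4 by 6 semitones to D5; fretting 6 more gives G#4 + 6 + 6 = G#4 + 12 semitones = G#5.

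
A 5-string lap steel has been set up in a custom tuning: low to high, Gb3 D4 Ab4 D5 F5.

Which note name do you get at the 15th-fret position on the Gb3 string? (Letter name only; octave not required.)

A

Gb3 is MIDI 54. Adding 15 gives 69; 69 mod 12 = 9, i.e. A.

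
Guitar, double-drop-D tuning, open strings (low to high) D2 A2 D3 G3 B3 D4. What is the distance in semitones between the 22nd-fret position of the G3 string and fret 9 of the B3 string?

9 semitones

G3 at fret 22 → F5 (MIDI 77); B3 at fret 9 → G#4 (MIDI 68).
77 − 68 = 9, so the two pitches are 9 semitones apart, with F5 the higher.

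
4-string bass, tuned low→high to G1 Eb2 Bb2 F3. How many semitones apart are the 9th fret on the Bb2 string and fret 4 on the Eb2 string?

Bb2 at fret 9 → G3 (MIDI 55); Eb2 at fret 4 → G2 (MIDI 43).
55 − 43 = 12, so the two pitches are 12 semitones apart, with G3 the higher.

12 semitones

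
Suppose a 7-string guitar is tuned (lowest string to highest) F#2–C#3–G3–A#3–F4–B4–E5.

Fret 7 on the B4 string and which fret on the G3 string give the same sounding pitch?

B4 at fret 7 is B4 + 7 semitones = F#5.
The open G3 string is 16 semitones below the open B4, so the same pitch on the G3 string lies at fret 7 + 16 = 23.

23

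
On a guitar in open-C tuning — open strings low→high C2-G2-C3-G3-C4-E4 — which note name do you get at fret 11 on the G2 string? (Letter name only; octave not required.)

F#

Each fret is one semitone, so G2 + 11 = F#.
(Equivalently spelled Gb.)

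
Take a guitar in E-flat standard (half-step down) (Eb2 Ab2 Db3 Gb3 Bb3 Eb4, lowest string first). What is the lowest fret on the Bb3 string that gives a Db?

From Bb3, count semitones up the chromatic scale until reaching Db: Bb–B–C–Db — 3 steps.

3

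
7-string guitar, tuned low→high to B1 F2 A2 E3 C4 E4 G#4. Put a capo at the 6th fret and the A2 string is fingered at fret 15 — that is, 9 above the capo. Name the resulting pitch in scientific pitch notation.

C4

The capo raises the open A2 by 6 semitones to D#3; fretting 9 more gives A2 + 6 + 9 = A2 + 15 semitones = C4.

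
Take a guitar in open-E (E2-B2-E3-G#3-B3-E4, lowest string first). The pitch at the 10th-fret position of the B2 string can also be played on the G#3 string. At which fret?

B2 at fret 10 is B2 + 10 semitones = A3.
The open G#3 string is 9 semitones above the open B2, so the same pitch on the G#3 string lies at fret 10 − 9 = 1.

1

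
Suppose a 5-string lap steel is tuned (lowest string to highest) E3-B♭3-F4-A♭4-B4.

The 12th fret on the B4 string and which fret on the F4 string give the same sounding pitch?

18

Fret 12 on B4 is MIDI 71 + 12 = 83 (B5). On the F4 string (open MIDI 65), that pitch is 83 − 65 = fret 18.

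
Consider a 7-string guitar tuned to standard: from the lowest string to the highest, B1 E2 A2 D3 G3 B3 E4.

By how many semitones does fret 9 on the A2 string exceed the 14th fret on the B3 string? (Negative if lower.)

A2 at fret 9 → F#3 (MIDI 54); B3 at fret 14 → C#5 (MIDI 73).
54 − 73 = -19, so the two pitches are 19 semitones apart.

-19 semitones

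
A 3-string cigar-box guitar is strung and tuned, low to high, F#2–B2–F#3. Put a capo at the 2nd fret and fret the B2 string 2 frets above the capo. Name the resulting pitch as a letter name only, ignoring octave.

The capo raises the open B2 by 2 semitones to C#3; fretting 2 more gives B2 + 2 + 2 = B2 + 4 semitones, landing on D#.
(Also written Eb.)

D#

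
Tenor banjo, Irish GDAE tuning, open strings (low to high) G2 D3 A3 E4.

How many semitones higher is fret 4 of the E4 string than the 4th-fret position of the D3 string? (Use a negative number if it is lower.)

E4 at fret 4 → G#4 (MIDI 68); D3 at fret 4 → F#3 (MIDI 54).
68 − 54 = 14, so the two pitches are 14 semitones apart.

14 semitones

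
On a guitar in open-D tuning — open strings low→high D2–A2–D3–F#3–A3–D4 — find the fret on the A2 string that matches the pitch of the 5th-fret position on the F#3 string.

Fret 5 on F#3 is MIDI 54 + 5 = 59 (B3). On the A2 string (open MIDI 45), that pitch is 59 − 45 = fret 14.

14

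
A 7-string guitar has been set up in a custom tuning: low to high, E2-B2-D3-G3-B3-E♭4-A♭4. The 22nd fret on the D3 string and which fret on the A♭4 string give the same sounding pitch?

D3 at fret 22 is D3 + 22 semitones = C5.
The open A♭4 string is 18 semitones above the open D3, so the same pitch on the A♭4 string lies at fret 22 − 18 = 4.

4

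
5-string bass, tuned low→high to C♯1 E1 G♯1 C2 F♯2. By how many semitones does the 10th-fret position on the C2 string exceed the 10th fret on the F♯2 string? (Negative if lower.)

C2 at fret 10 → A♯2 (MIDI 46); F♯2 at fret 10 → E3 (MIDI 52).
46 − 52 = -6, so the two pitches are 6 semitones apart.

-6 semitones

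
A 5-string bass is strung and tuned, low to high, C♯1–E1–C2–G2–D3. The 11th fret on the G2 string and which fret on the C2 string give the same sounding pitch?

18

G2 at fret 11 is G2 + 11 semitones = F♯3.
The open C2 string is 7 semitones below the open G2, so the same pitch on the C2 string lies at fret 11 + 7 = 18.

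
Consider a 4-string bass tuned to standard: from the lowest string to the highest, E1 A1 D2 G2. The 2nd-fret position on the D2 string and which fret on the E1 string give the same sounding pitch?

12

D2 at fret 2 is D2 + 2 semitones = E2.
The open E1 string is 10 semitones below the open D2, so the same pitch on the E1 string lies at fret 2 + 10 = 12.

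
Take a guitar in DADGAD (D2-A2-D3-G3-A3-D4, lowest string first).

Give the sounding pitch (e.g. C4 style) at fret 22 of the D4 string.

D4 is MIDI 62. Adding 22 gives 84, which is C6.

C6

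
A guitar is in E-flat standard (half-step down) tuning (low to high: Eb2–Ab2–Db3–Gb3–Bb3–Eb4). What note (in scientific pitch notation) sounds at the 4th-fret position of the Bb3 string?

Each fret is one semitone, so Bb3 + 4 = D4.

D4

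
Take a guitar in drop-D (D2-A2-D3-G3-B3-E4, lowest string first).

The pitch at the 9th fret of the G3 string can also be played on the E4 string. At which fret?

Fret 9 on G3 is MIDI 55 + 9 = 64 (E4). On the E4 string (open MIDI 64), that pitch is 64 − 64 = fret 0.

0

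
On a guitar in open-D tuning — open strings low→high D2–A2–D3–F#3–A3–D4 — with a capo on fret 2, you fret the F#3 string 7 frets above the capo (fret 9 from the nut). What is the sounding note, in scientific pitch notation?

D#4

The capo raises the open F#3 by 2 semitones to G#3; fretting 7 more gives F#3 + 2 + 7 = F#3 + 9 semitones = D#4.
(Also written Eb.)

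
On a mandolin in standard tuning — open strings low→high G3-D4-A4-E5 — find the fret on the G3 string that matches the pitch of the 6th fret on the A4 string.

A4 at fret 6 is A4 + 6 semitones = D#5.
The open G3 string is 14 semitones below the open A4, so the same pitch on the G3 string lies at fret 6 + 14 = 20.

20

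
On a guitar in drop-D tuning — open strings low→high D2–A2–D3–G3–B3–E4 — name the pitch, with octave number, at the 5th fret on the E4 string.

Each fret is one semitone, so E4 + 5 = A4.

A4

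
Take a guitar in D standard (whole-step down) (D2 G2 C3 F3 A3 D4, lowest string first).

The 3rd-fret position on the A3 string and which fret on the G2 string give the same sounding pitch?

17

A3 at fret 3 is A3 + 3 semitones = C4.
The open G2 string is 14 semitones below the open A3, so the same pitch on the G2 string lies at fret 3 + 14 = 17.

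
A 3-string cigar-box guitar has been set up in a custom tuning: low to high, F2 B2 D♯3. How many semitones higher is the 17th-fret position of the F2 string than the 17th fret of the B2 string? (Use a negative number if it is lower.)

F2 at fret 17 → A♯3 (MIDI 58); B2 at fret 17 → E4 (MIDI 64).
58 − 64 = -6, so the two pitches are 6 semitones apart.

-6 semitones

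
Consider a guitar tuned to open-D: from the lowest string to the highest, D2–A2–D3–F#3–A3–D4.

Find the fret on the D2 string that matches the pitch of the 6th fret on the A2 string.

Fret 6 on A2 is MIDI 45 + 6 = 51 (D#3). On the D2 string (open MIDI 38), that pitch is 51 − 38 = fret 13.

13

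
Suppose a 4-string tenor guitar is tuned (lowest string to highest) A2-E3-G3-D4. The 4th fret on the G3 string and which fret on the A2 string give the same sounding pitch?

14

Fret 4 on G3 is MIDI 55 + 4 = 59 (B3). On the A2 string (open MIDI 45), that pitch is 59 − 45 = fret 14.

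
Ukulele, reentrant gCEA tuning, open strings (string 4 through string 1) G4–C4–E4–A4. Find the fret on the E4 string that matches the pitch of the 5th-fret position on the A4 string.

10

A4 at fret 5 is A4 + 5 semitones = D5.
The open E4 string is 5 semitones below the open A4, so the same pitch on the E4 string lies at fret 5 + 5 = 10.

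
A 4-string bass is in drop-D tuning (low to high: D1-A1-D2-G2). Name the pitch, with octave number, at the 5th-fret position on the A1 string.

D2

A1 is MIDI 33. Adding 5 gives 38, which is D2.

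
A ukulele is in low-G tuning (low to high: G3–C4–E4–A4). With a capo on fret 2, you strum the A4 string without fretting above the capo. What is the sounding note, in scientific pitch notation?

B4

The capo raises the open A4 by 2 semitones to B4; fretting 0 more gives A4 + 2 + 0 = A4 + 2 semitones = B4.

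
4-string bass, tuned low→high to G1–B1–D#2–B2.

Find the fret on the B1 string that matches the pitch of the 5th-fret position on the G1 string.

G1 at fret 5 is G1 + 5 semitones = C2.
The open B1 string is 4 semitones above the open G1, so the same pitch on the B1 string lies at fret 5 − 4 = 1.

1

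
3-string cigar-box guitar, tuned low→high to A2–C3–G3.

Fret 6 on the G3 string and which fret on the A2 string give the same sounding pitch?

16

Fret 6 on G3 is MIDI 55 + 6 = 61 (C♯4). On the A2 string (open MIDI 45), that pitch is 61 − 45 = fret 16.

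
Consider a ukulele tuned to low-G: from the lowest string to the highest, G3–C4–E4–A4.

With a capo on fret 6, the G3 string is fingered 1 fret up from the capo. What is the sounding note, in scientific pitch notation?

D4

The capo raises the open G3 by 6 semitones to C♯4; fretting 1 more gives G3 + 6 + 1 = G3 + 7 semitones = D4.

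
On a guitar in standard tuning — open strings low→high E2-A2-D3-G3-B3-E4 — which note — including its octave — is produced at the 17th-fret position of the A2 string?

D4

The open A2 string plus 17 semitones: A–A#–B–C–…–C–C#–D.
The walk passes from B into C 2 times, so the octave number goes from 2 to 4.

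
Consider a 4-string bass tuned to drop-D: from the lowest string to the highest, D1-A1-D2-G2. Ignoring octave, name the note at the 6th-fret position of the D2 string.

Each fret is one semitone, so D2 + 6 = G♯.

G♯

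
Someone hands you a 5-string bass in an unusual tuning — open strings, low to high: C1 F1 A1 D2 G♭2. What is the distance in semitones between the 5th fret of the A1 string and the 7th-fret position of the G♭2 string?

A1 at fret 5 → D2 (MIDI 38); G♭2 at fret 7 → D♭3 (MIDI 49).
38 − 49 = -11, so the two pitches are 11 semitones apart, with D♭3 the higher.

11 semitones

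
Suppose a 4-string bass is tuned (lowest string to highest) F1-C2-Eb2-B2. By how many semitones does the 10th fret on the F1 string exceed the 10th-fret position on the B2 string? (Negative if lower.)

F1 at fret 10 → Eb2 (MIDI 39); B2 at fret 10 → A3 (MIDI 57).
39 − 57 = -18, so the two pitches are 18 semitones apart.

-18 semitones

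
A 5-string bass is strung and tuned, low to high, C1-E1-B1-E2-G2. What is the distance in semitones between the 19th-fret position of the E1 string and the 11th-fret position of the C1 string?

E1 at fret 19 → B2 (MIDI 47); C1 at fret 11 → B1 (MIDI 35).
47 − 35 = 12, so the two pitches are 12 semitones apart, with B2 the higher.

12 semitones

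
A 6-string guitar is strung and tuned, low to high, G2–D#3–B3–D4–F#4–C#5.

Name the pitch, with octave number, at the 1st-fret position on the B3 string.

C4

The open B3 string plus 1 semitone: B–C.
The walk passes from B into C once, so the octave number goes from 3 to 4.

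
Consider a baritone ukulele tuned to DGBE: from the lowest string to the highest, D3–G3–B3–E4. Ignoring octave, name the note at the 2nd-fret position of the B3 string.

C#

B3 is MIDI 59. Adding 2 gives 61; 61 mod 12 = 1, i.e. C#.
(Equivalently spelled Db.)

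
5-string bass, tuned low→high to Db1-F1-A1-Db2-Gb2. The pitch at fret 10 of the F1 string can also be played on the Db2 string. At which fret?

F1 at fret 10 is F1 + 10 semitones = Eb2.
The open Db2 string is 8 semitones above the open F1, so the same pitch on the Db2 string lies at fret 10 − 8 = 2.

2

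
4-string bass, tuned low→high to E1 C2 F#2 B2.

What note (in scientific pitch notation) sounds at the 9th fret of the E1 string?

C#2

E1 is MIDI 28. Adding 9 gives 37, which is C#2.
(Equivalently spelled Db2.)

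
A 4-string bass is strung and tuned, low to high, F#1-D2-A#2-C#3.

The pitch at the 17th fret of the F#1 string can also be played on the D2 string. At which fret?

F#1 at fret 17 is F#1 + 17 semitones = B2.
The open D2 string is 8 semitones above the open F#1, so the same pitch on the D2 string lies at fret 17 − 8 = 9.

9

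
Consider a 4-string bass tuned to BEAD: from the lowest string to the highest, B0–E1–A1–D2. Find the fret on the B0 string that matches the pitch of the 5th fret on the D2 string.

20

Fret 5 on D2 is MIDI 38 + 5 = 43 (G2). On the B0 string (open MIDI 23), that pitch is 43 − 23 = fret 20.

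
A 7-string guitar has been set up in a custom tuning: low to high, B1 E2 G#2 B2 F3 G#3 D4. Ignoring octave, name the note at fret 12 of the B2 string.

B

B2 is MIDI 47. Adding 12 gives 59; 59 mod 12 = 11, i.e. B.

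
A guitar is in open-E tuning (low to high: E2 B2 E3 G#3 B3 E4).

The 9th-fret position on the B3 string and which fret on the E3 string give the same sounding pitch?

B3 at fret 9 is B3 + 9 semitones = G#4.
The open E3 string is 7 semitones below the open B3, so the same pitch on the E3 string lies at fret 9 + 7 = 16.

16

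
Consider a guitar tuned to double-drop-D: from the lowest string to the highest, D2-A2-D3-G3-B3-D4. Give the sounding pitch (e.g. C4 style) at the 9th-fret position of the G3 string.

E4

G3 is MIDI 55. Adding 9 gives 64, which is E4.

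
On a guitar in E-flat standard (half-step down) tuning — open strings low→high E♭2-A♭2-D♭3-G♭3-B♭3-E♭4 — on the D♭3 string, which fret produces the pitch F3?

F3 is 4 semitones above the open D♭3 (Db–D–Eb–E–F), so it sits at fret 4.

4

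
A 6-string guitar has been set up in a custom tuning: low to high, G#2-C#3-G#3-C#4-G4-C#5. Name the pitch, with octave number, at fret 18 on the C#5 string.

G6

C#5 is MIDI 73. Adding 18 gives 91, which is G6.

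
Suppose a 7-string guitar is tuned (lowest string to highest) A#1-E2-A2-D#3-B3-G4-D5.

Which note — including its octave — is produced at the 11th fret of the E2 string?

The open E2 string plus 11 semitones: E–F–F#–G–…–C#–D–D#.
The walk passes from B into C once, so the octave number goes from 2 to 3.

D#3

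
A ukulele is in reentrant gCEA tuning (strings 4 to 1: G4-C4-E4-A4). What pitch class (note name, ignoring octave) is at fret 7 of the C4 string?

G

C4 is MIDI 60. Adding 7 gives 67; 67 mod 12 = 7, i.e. G.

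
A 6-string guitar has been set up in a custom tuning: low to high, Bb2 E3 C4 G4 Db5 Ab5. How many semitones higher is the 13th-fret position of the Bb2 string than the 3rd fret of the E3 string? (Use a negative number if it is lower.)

Bb2 at fret 13 → B3 (MIDI 59); E3 at fret 3 → G3 (MIDI 55).
59 − 55 = 4, so the two pitches are 4 semitones apart.

4 semitones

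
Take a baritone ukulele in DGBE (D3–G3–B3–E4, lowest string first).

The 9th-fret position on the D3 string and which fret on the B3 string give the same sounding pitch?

0

D3 at fret 9 is D3 + 9 semitones = B3.
The open B3 string is 9 semitones above the open D3, so the same pitch on the B3 string lies at fret 9 − 9 = 0.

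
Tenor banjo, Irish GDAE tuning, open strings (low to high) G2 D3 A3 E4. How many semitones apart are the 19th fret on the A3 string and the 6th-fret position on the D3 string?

A3 at fret 19 → E5 (MIDI 76); D3 at fret 6 → G#3 (MIDI 56).
76 − 56 = 20, so the two pitches are 20 semitones apart, with E5 the higher.

20 semitones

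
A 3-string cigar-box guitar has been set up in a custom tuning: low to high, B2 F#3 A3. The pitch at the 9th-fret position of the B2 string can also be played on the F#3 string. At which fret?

B2 at fret 9 is B2 + 9 semitones = G#3.
The open F#3 string is 7 semitones above the open B2, so the same pitch on the F#3 string lies at fret 9 − 7 = 2.

2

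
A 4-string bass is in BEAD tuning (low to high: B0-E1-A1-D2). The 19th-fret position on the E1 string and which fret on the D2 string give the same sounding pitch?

9

E1 at fret 19 is E1 + 19 semitones = B2.
The open D2 string is 10 semitones above the open E1, so the same pitch on the D2 string lies at fret 19 − 10 = 9.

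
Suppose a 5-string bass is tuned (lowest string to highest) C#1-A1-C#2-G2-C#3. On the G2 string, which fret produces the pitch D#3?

8

D#3 is 8 semitones above the open G2 (G–G#–A–A#–B–C–C#–D–D#), so it sits at fret 8.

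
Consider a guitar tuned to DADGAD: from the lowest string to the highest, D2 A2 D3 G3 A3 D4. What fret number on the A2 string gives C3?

3

C3 is 3 semitones above the open A2 (A–A#–B–C), so it sits at fret 3.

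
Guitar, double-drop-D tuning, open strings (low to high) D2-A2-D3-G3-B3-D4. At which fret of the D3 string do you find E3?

E3 is 2 semitones above the open D3 (D–D#–E), so it sits at fret 2.

2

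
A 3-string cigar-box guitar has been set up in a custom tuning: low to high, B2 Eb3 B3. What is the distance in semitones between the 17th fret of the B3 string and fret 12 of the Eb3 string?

B3 at fret 17 → E5 (MIDI 76); Eb3 at fret 12 → Eb4 (MIDI 63).
76 − 63 = 13, so the two pitches are 13 semitones apart, with E5 the higher.

13 semitones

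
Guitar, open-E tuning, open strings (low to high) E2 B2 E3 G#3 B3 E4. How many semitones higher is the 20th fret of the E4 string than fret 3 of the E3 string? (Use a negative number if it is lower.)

29 semitones

E4 at fret 20 → C6 (MIDI 84); E3 at fret 3 → G3 (MIDI 55).
84 − 55 = 29, so the two pitches are 29 semitones apart.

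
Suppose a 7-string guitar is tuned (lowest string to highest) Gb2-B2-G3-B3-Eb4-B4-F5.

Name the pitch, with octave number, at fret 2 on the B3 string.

Db4

The open B3 string plus 2 semitones: B–C–Db.
The walk passes from B into C once, so the octave number goes from 3 to 4.
(Equivalently spelled C#4.)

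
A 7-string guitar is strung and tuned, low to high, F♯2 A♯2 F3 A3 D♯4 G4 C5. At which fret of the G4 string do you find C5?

5

C5 is 5 semitones above the open G4 (G–G#–A–A#–B–C), so it sits at fret 5.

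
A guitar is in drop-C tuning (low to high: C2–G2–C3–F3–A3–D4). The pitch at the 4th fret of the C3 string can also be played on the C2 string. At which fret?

Fret 4 on C3 is MIDI 48 + 4 = 52 (E3). On the C2 string (open MIDI 36), that pitch is 52 − 36 = fret 16.

16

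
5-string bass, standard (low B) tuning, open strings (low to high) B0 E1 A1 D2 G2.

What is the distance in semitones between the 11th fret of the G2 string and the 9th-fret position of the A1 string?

G2 at fret 11 → F#3 (MIDI 54); A1 at fret 9 → F#2 (MIDI 42).
54 − 42 = 12, so the two pitches are 12 semitones apart, with F#3 the higher.

12 semitones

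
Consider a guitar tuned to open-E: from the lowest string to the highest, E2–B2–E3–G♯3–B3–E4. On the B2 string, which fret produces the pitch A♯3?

A♯3 is 11 semitones above the open B2 (B–C–C#–D–…–G#–A–A#), so it sits at fret 11.

11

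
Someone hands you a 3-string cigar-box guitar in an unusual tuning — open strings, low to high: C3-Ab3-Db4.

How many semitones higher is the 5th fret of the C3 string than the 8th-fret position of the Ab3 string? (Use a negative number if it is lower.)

-11 semitones

C3 at fret 5 → F3 (MIDI 53); Ab3 at fret 8 → E4 (MIDI 64).
53 − 64 = -11, so the two pitches are 11 semitones apart.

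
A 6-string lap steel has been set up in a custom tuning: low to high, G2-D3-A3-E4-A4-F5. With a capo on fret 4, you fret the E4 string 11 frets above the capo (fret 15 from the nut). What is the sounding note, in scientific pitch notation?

The capo raises the open E4 by 4 semitones to G♯4; fretting 11 more gives E4 + 4 + 11 = E4 + 15 semitones = G5.

G5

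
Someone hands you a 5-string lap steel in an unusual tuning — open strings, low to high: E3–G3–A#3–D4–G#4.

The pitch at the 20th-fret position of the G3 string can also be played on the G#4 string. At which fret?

Fret 20 on G3 is MIDI 55 + 20 = 75 (D#5). On the G#4 string (open MIDI 68), that pitch is 75 − 68 = fret 7.

7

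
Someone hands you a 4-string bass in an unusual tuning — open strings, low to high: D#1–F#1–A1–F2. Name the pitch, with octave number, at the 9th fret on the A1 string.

F#2

Each fret is one semitone, so A1 + 9 = F#2.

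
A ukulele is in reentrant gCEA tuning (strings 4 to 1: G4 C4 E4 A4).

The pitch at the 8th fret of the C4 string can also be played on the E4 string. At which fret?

4

C4 at fret 8 is C4 + 8 semitones = G♯4.
The open E4 string is 4 semitones above the open C4, so the same pitch on the E4 string lies at fret 8 − 4 = 4.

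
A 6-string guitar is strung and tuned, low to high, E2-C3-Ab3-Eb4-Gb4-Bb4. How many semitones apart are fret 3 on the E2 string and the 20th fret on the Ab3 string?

E2 at fret 3 → G2 (MIDI 43); Ab3 at fret 20 → E5 (MIDI 76).
43 − 76 = -33, so the two pitches are 33 semitones apart, with E5 the higher.

33 semitones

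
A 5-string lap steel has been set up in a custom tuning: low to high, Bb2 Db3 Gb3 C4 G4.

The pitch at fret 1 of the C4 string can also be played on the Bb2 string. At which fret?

C4 at fret 1 is C4 + 1 semitone = Db4.
The open Bb2 string is 14 semitones below the open C4, so the same pitch on the Bb2 string lies at fret 1 + 14 = 15.

15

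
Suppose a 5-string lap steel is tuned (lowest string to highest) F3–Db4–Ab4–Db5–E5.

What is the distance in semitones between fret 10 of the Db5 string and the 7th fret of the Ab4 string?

8 semitones

Db5 at fret 10 → B5 (MIDI 83); Ab4 at fret 7 → Eb5 (MIDI 75).
83 − 75 = 8, so the two pitches are 8 semitones apart, with B5 the higher.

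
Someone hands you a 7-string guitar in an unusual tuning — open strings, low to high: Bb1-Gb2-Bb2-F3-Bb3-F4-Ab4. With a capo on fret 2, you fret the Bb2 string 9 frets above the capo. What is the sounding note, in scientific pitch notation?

A3

The capo raises the open Bb2 by 2 semitones to C3; fretting 9 more gives Bb2 + 2 + 9 = Bb2 + 11 semitones = A3.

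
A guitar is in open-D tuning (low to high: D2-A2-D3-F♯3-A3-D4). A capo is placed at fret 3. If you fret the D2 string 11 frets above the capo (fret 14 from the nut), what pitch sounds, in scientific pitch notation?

The capo raises the open D2 by 3 semitones to F2; fretting 11 more gives D2 + 3 + 11 = D2 + 14 semitones = E3.

E3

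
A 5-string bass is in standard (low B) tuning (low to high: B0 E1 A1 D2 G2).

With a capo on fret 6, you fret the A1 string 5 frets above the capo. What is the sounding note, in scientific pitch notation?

The capo raises the open A1 by 6 semitones to D♯2; fretting 5 more gives A1 + 6 + 5 = A1 + 11 semitones = G♯2.

G♯2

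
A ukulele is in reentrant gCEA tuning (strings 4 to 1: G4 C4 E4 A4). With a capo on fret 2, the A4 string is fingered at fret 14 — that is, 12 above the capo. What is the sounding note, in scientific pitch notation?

The capo raises the open A4 by 2 semitones to B4; fretting 12 more gives A4 + 2 + 12 = A4 + 14 semitones = B5.

B5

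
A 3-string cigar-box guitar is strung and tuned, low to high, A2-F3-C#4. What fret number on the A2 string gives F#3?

F#3 is 9 semitones above the open A2 (A–A#–B–C–C#–D–D#–E–F–F#), so it sits at fret 9.

9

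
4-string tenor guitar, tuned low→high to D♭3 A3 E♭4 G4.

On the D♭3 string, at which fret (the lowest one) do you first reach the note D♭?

From D♭3, count semitones up the chromatic scale until reaching D♭: Db — 0 steps.

0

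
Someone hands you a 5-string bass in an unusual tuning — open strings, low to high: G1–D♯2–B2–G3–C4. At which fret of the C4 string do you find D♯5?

D♯5 is 15 semitones above the open C4 (C–C#–D–D#–…–C#–D–D#), so it sits at fret 15.

15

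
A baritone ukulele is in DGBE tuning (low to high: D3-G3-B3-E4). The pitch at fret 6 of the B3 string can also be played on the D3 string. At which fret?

15

B3 at fret 6 is B3 + 6 semitones = F4.
The open D3 string is 9 semitones below the open B3, so the same pitch on the D3 string lies at fret 6 + 9 = 15.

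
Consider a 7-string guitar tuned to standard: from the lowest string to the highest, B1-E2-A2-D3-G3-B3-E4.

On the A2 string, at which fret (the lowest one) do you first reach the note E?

From A2, count semitones up the chromatic scale until reaching E: A–A#–B–C–C#–D–D#–E — 7 steps.

7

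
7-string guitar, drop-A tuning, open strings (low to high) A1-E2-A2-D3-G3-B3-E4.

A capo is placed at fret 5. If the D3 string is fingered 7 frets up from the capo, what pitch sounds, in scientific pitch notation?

The capo raises the open D3 by 5 semitones to G3; fretting 7 more gives D3 + 5 + 7 = D3 + 12 semitones = D4.

D4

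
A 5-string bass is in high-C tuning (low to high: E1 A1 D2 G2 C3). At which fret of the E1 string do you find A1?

A1 is 5 semitones above the open E1 (E–F–F#–G–G#–A), so it sits at fret 5.

5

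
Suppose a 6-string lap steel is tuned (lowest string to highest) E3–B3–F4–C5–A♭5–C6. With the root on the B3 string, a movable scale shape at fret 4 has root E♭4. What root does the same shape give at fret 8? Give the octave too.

G4

Moving from fret 4 to fret 8 shifts the root by 4 semitones.
E♭4 up 4 semitones is G4.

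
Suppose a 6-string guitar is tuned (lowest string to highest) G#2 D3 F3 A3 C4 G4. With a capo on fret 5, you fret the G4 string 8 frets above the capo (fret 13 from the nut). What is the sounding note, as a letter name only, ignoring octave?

The capo raises the open G4 by 5 semitones to C5; fretting 8 more gives G4 + 5 + 8 = G4 + 13 semitones, landing on G#.
(Also written Ab.)

G#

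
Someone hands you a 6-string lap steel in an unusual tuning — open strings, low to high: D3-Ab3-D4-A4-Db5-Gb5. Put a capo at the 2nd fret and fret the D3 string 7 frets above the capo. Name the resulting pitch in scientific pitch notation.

B3

The capo raises the open D3 by 2 semitones to E3; fretting 7 more gives D3 + 2 + 7 = D3 + 9 semitones = B3.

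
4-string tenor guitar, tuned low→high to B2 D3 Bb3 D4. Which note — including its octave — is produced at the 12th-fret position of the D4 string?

D5

D4 is MIDI 62. Adding 12 gives 74, which is D5.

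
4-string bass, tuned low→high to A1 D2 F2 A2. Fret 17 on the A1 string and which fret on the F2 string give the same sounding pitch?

Fret 17 on A1 is MIDI 33 + 17 = 50 (D3). On the F2 string (open MIDI 41), that pitch is 50 − 41 = fret 9.

9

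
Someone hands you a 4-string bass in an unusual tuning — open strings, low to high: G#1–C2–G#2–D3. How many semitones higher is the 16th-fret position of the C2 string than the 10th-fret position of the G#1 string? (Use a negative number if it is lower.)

C2 at fret 16 → E3 (MIDI 52); G#1 at fret 10 → F#2 (MIDI 42).
52 − 42 = 10, so the two pitches are 10 semitones apart.

10 semitones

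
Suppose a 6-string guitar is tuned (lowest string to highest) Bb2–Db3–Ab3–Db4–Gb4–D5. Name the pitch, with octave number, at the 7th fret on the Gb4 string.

Db5

Each fret is one semitone, so Gb4 + 7 = Db5.
(Equivalently spelled C#5.)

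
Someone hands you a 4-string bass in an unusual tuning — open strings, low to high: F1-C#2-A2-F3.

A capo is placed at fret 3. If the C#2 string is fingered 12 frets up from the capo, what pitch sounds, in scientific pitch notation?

The capo raises the open C#2 by 3 semitones to E2; fretting 12 more gives C#2 + 3 + 12 = C#2 + 15 semitones = E3.

E3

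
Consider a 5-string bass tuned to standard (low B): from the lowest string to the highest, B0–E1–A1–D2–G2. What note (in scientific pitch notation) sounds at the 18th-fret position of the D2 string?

The open D2 string plus 18 semitones: D–D#–E–F–…–F#–G–G#.
The walk passes from B into C once, so the octave number goes from 2 to 3.

G#3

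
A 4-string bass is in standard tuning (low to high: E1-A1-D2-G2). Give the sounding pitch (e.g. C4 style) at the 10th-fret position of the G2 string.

Each fret is one semitone, so G2 + 10 = F3.

F3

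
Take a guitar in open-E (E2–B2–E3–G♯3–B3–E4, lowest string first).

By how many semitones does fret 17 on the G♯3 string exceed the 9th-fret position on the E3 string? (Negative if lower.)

12 semitones

G♯3 at fret 17 → C♯5 (MIDI 73); E3 at fret 9 → C♯4 (MIDI 61).
73 − 61 = 12, so the two pitches are 12 semitones apart.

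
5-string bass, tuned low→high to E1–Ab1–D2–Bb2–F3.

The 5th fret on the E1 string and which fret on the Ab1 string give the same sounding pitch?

1

E1 at fret 5 is E1 + 5 semitones = A1.
The open Ab1 string is 4 semitones above the open E1, so the same pitch on the Ab1 string lies at fret 5 − 4 = 1.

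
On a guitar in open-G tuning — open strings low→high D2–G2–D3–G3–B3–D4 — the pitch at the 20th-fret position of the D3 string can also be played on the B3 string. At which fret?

D3 at fret 20 is D3 + 20 semitones = A#4.
The open B3 string is 9 semitones above the open D3, so the same pitch on the B3 string lies at fret 20 − 9 = 11.

11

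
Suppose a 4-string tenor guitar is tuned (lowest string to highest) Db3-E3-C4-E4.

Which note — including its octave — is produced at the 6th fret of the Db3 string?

G3

Db3 is MIDI 49. Adding 6 gives 55, which is G3.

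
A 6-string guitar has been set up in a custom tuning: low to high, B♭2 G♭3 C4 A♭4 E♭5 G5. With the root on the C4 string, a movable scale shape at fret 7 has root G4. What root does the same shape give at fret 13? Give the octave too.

Moving from fret 7 to fret 13 shifts the root by 6 semitones.
G4 up 6 semitones is D♭5.

D♭5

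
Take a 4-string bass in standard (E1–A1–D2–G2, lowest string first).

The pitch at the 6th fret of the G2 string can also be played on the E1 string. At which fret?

G2 at fret 6 is G2 + 6 semitones = C#3.
The open E1 string is 15 semitones below the open G2, so the same pitch on the E1 string lies at fret 6 + 15 = 21.

21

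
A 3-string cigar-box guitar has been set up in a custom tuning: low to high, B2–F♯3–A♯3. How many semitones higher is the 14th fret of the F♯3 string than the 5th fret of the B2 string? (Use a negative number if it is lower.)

F♯3 at fret 14 → G♯4 (MIDI 68); B2 at fret 5 → E3 (MIDI 52).
68 − 52 = 16, so the two pitches are 16 semitones apart.

16 semitones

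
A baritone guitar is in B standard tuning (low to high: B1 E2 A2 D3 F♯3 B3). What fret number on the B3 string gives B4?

B4 is 12 semitones above the open B3 (B–C–C#–D–…–A–A#–B), so it sits at fret 12.

12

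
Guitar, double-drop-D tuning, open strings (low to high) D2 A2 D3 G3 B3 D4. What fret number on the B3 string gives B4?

B4 is 12 semitones above the open B3 (B–C–C#–D–…–A–A#–B), so it sits at fret 12.

12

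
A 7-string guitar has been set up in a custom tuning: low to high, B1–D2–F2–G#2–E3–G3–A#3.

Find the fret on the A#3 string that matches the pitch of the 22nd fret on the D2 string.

D2 at fret 22 is D2 + 22 semitones = C4.
The open A#3 string is 20 semitones above the open D2, so the same pitch on the A#3 string lies at fret 22 − 20 = 2.

2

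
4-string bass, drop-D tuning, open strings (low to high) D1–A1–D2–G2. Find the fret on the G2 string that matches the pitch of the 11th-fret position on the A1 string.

A1 at fret 11 is A1 + 11 semitones = G#2.
The open G2 string is 10 semitones above the open A1, so the same pitch on the G2 string lies at fret 11 − 10 = 1.

1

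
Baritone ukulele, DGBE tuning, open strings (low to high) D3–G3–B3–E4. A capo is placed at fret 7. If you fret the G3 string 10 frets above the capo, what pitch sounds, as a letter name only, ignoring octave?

C

The capo raises the open G3 by 7 semitones to D4; fretting 10 more gives G3 + 7 + 10 = G3 + 17 semitones, landing on C.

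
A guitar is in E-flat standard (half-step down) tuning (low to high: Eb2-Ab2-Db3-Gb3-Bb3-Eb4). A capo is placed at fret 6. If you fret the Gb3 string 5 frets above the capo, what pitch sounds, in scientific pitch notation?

F4

The capo raises the open Gb3 by 6 semitones to C4; fretting 5 more gives Gb3 + 6 + 5 = Gb3 + 11 semitones = F4.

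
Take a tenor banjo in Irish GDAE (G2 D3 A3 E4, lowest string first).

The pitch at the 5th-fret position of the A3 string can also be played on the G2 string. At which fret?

19

Fret 5 on A3 is MIDI 57 + 5 = 62 (D4). On the G2 string (open MIDI 43), that pitch is 62 − 43 = fret 19.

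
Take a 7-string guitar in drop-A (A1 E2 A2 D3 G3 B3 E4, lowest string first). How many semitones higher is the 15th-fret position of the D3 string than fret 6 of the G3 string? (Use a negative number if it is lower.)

D3 at fret 15 → F4 (MIDI 65); G3 at fret 6 → C#4 (MIDI 61).
65 − 61 = 4, so the two pitches are 4 semitones apart.

4 semitones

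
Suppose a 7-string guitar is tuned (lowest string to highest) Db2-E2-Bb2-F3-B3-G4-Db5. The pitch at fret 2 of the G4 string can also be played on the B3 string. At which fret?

10

G4 at fret 2 is G4 + 2 semitones = A4.
The open B3 string is 8 semitones below the open G4, so the same pitch on the B3 string lies at fret 2 + 8 = 10.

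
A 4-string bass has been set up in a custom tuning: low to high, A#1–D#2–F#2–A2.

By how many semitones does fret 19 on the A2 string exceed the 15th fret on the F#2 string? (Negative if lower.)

7 semitones

A2 at fret 19 → E4 (MIDI 64); F#2 at fret 15 → A3 (MIDI 57).
64 − 57 = 7, so the two pitches are 7 semitones apart.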